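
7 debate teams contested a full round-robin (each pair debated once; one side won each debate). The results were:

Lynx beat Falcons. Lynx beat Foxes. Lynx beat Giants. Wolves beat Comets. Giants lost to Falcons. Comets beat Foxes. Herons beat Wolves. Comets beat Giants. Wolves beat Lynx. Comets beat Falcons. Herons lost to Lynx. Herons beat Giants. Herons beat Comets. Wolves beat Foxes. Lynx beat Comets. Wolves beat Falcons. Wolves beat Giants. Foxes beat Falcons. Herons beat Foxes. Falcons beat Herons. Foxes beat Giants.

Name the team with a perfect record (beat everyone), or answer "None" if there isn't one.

Highest win total is Wolves with 5 (out of 6 possible).
Wolves lost to Herons, so no team went undefeated.

None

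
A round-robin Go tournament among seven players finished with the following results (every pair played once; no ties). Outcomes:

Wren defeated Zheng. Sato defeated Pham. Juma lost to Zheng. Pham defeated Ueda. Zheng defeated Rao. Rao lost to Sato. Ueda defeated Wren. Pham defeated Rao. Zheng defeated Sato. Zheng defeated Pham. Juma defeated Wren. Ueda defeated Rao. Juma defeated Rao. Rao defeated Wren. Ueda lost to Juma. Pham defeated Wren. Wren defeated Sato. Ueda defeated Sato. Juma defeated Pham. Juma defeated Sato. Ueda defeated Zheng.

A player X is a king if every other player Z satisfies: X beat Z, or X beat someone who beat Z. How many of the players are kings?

Ueda reaches everyone (king).
Wren cannot reach Ueda in two steps.
Pham cannot reach Juma in two steps.
Juma reaches everyone (king).
Rao cannot reach Ueda, Pham, Juma in two steps.
Sato cannot reach Juma, Zheng in two steps.
Zheng reaches everyone (king).
Kings: Ueda, Juma, Zheng — 3.

3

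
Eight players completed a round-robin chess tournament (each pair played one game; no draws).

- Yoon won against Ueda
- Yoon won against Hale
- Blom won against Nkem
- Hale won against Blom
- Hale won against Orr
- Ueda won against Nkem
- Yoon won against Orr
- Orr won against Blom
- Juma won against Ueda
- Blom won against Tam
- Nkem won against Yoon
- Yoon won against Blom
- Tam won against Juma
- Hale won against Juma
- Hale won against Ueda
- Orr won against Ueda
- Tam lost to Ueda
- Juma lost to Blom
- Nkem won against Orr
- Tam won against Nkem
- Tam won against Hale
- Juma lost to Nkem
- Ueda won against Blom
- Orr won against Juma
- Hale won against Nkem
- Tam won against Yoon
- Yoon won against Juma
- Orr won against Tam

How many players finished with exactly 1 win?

1

Win totals: Hale 5, Blom 3, Orr 4, Yoon 5, Nkem 3, Tam 4, Juma 1, Ueda 3.
Exactly 1: Juma — 1 player.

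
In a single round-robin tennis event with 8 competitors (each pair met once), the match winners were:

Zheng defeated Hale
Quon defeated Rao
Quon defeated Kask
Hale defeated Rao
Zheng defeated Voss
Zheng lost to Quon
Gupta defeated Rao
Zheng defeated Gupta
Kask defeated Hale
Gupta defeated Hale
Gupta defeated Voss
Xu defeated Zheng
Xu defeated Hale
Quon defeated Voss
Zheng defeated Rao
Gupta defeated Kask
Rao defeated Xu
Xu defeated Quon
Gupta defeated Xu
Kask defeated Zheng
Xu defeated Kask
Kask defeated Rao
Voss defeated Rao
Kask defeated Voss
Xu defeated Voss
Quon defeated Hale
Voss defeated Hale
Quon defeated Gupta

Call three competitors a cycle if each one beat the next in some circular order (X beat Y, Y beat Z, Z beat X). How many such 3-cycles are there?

8

Win totals: Zheng 4, Hale 1, Kask 4, Rao 1, Xu 5, Voss 2, Quon 6, Gupta 5.
A competitor with w wins dominates both others in C(w,2) triples; summing gives 6 + 0 + 6 + 0 + 10 + 1 + 15 + 10 = 48 transitive triples.
Total triples C(8,3) = 56, so cyclic triples = 56 − 48 = 8.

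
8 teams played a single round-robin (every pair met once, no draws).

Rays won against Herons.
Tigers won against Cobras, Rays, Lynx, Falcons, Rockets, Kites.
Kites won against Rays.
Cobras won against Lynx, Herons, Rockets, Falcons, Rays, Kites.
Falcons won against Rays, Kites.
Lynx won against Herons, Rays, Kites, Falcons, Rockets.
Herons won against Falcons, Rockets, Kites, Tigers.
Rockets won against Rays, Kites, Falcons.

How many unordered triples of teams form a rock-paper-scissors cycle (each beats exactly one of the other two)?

6

Win totals: Cobras 6, Kites 1, Lynx 5, Rays 1, Herons 4, Falcons 2, Rockets 3, Tigers 6.
A team with w wins dominates both others in C(w,2) triples; summing gives 15 + 0 + 10 + 0 + 6 + 1 + 3 + 15 = 50 transitive triples.
Total triples C(8,3) = 56, so cyclic triples = 56 − 50 = 6.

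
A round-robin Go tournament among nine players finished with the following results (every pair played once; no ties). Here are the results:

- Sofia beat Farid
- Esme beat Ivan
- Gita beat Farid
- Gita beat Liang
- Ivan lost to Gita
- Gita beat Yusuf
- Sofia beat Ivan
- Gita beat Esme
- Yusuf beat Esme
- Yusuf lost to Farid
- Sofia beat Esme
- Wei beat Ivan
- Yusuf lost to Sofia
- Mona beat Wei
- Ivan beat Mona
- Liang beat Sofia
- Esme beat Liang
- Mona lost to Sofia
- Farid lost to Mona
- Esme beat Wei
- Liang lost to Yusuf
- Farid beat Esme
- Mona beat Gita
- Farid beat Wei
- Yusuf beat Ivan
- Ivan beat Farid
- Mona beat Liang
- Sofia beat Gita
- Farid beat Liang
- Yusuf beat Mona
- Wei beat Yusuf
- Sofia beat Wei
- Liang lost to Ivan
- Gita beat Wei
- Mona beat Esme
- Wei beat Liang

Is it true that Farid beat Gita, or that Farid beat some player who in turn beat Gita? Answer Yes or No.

No

Farid did not beat Gita directly.
Farid beat Esme, Wei, Liang, Yusuf, but each of them lost to Gita. No two-step path.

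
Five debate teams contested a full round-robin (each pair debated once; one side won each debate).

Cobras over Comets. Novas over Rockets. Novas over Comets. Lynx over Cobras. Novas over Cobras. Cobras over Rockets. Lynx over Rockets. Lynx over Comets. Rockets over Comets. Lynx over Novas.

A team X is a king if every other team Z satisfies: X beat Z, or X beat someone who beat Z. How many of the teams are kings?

1

Rockets cannot reach Novas, Lynx, Cobras in two steps.
Novas cannot reach Lynx in two steps.
Lynx reaches everyone (king).
Comets cannot reach Rockets, Novas, Lynx, Cobras in two steps.
Cobras cannot reach Novas, Lynx in two steps.
Kings: Lynx — 1.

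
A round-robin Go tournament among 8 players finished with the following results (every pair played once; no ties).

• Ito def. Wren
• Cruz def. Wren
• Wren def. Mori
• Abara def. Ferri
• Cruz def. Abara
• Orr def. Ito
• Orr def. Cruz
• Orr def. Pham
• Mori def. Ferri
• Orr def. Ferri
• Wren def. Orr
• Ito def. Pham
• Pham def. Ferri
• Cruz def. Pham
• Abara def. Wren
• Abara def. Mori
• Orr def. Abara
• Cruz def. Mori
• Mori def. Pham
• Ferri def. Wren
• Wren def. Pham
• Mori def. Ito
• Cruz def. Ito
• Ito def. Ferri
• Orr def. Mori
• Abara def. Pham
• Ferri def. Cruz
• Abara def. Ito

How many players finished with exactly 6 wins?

1

Win totals: Cruz 5, Ito 3, Pham 1, Abara 5, Ferri 2, Wren 3, Orr 6, Mori 3.
Exactly 6: Orr — 1 player.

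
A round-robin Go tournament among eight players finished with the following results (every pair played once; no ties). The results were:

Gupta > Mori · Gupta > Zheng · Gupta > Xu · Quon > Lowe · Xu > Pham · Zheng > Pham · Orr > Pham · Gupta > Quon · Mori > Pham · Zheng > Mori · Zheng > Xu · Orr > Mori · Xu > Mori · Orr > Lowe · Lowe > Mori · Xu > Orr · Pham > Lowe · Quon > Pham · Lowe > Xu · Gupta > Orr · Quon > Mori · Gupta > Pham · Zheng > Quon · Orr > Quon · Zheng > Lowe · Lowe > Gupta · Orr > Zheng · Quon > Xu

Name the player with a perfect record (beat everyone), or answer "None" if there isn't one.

Highest win total is Gupta with 6 (out of 7 possible).
Gupta lost to Lowe, so no player went undefeated.

None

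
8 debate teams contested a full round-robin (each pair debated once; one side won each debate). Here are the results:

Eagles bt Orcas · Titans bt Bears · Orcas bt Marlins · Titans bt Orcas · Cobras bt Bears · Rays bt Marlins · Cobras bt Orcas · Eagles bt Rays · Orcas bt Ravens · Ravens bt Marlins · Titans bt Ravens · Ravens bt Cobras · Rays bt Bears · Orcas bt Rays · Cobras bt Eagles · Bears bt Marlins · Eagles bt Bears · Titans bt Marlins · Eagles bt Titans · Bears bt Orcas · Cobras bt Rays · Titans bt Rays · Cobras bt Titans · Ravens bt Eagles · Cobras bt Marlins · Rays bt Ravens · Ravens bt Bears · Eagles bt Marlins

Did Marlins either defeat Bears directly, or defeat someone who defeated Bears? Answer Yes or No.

Marlins did not beat Bears directly.
Marlins beat no one, so there is no intermediate team.

No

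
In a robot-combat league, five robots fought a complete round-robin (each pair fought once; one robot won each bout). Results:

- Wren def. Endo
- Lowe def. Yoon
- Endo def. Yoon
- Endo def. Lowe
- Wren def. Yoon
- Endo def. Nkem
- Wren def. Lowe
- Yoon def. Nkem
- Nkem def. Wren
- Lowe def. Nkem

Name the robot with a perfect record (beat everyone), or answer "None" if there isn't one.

None

Highest win total is Wren with 3 (out of 4 possible).
Wren lost to Nkem, so no robot went undefeated.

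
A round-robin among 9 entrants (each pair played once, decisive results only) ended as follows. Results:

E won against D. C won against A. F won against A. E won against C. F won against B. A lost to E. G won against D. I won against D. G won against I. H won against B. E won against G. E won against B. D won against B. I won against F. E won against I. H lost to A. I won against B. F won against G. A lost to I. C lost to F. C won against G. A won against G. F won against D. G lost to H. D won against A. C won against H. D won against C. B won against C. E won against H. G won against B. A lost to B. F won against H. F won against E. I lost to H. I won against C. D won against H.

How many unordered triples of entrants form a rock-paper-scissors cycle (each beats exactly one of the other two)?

Win totals: A 2, B 2, C 3, D 4, E 7, F 7, G 3, H 3, I 5.
An entrant with w wins dominates both others in C(w,2) triples; summing gives 1 + 1 + 3 + 6 + 21 + 21 + 3 + 3 + 10 = 69 transitive triples.
Total triples C(9,3) = 84, so cyclic triples = 84 − 69 = 15.

15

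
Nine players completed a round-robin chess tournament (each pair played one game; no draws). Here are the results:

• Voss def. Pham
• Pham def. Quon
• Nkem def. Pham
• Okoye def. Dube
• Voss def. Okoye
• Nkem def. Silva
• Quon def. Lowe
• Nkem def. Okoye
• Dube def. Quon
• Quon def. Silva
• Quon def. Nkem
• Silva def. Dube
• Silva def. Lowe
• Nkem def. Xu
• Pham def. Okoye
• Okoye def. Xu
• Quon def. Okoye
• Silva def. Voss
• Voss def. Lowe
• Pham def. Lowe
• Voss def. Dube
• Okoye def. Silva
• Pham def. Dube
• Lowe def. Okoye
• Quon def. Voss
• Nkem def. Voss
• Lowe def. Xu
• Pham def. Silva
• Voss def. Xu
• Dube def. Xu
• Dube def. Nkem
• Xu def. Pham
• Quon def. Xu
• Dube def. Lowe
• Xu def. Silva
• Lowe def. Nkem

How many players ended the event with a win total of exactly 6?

Win totals: Pham 5, Nkem 5, Xu 2, Silva 3, Dube 4, Quon 6, Voss 5, Okoye 3, Lowe 3.
Exactly 6: Quon — 1 player.

1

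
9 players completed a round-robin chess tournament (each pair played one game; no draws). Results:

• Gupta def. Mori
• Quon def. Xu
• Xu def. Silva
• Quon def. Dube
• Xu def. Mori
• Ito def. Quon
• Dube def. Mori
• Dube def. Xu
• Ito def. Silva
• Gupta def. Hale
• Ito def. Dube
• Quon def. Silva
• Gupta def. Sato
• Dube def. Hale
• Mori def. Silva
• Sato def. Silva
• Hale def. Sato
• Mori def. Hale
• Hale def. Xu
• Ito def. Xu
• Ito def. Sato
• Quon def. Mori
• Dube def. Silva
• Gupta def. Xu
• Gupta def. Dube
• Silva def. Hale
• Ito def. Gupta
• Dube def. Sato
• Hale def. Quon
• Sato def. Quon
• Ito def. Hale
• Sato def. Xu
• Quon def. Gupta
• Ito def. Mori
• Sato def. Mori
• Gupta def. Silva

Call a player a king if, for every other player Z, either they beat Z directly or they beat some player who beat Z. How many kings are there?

1

Xu cannot reach Gupta, Sato, Dube, Quon, Ito in two steps.
Gupta cannot reach Ito in two steps.
Sato cannot reach Ito in two steps.
Dube cannot reach Gupta, Ito in two steps.
Quon cannot reach Ito in two steps.
Hale cannot reach Ito in two steps.
Silva cannot reach Gupta, Dube, Mori, Ito in two steps.
Mori cannot reach Gupta, Dube, Ito in two steps.
Ito reaches everyone (king).
Kings: Ito — 1.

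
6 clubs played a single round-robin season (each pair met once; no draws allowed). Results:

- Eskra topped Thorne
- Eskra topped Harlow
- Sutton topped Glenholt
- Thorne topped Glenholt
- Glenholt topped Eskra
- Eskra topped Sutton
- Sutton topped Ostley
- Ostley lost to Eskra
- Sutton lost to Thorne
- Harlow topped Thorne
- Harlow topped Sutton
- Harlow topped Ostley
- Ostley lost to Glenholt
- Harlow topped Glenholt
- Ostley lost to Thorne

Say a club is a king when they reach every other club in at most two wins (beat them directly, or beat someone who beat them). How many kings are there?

3

Thorne cannot reach Harlow in two steps.
Sutton cannot reach Thorne, Harlow in two steps.
Eskra reaches everyone (king).
Glenholt reaches everyone (king).
Ostley cannot reach Thorne, Sutton, Eskra, Glenholt, Harlow in two steps.
Harlow reaches everyone (king).
Kings: Eskra, Glenholt, Harlow — 3.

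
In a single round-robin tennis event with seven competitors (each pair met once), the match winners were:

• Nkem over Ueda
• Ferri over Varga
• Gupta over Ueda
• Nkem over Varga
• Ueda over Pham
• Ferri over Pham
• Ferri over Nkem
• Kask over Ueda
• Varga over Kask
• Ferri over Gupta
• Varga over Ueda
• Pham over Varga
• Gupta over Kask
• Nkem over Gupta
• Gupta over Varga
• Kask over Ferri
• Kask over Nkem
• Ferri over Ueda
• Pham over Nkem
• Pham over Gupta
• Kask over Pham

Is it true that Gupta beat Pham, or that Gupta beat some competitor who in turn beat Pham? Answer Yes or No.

Yes

Gupta did not beat Pham directly.
Gupta beat Ueda, Varga, Kask. Of those, Ueda beat Pham.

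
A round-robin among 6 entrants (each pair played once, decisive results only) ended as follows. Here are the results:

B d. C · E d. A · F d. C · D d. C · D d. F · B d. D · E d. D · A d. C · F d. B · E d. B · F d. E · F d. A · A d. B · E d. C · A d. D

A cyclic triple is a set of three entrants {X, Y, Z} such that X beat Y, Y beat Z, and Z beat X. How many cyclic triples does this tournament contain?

3

Win totals: A 3, B 2, C 0, D 2, E 4, F 4.
An entrant with w wins dominates both others in C(w,2) triples; summing gives 3 + 1 + 0 + 1 + 6 + 6 = 17 transitive triples.
Total triples C(6,3) = 20, so cyclic triples = 20 − 17 = 3.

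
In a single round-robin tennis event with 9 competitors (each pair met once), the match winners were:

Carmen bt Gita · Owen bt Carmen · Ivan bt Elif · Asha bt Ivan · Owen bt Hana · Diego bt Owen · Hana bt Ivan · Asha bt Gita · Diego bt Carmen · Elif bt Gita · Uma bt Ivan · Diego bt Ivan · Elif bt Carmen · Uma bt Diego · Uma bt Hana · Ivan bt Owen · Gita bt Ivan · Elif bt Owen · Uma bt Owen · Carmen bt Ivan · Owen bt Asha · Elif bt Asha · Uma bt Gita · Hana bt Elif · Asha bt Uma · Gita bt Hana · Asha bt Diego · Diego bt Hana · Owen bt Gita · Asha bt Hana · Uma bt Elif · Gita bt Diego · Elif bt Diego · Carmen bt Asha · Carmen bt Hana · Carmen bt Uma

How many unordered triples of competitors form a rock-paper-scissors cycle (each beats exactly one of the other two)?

22

Win totals: Owen 4, Elif 5, Carmen 5, Ivan 2, Asha 5, Diego 4, Hana 2, Uma 6, Gita 3.
A competitor with w wins dominates both others in C(w,2) triples; summing gives 6 + 10 + 10 + 1 + 10 + 6 + 1 + 15 + 3 = 62 transitive triples.
Total triples C(9,3) = 84, so cyclic triples = 84 − 62 = 22.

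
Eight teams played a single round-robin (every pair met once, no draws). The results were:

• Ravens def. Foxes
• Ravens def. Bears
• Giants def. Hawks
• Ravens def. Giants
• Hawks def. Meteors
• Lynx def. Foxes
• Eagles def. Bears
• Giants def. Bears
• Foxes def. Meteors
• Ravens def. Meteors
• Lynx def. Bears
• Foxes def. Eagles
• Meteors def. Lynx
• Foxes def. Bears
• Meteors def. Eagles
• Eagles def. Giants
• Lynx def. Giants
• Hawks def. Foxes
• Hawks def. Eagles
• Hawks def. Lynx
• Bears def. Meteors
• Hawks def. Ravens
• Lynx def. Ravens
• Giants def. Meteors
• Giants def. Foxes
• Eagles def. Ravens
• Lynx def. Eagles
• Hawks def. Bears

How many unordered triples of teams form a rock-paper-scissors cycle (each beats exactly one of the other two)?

Win totals: Eagles 3, Ravens 4, Giants 4, Foxes 3, Lynx 5, Meteors 2, Bears 1, Hawks 6.
A team with w wins dominates both others in C(w,2) triples; summing gives 3 + 6 + 6 + 3 + 10 + 1 + 0 + 15 = 44 transitive triples.
Total triples C(8,3) = 56, so cyclic triples = 56 − 44 = 12.

12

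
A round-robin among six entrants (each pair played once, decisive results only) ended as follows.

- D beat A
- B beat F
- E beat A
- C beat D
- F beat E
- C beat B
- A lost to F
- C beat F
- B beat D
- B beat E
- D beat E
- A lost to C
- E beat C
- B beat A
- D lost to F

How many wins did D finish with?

D's results: beat A, E; lost to B, C, F.
That is 2 wins.

2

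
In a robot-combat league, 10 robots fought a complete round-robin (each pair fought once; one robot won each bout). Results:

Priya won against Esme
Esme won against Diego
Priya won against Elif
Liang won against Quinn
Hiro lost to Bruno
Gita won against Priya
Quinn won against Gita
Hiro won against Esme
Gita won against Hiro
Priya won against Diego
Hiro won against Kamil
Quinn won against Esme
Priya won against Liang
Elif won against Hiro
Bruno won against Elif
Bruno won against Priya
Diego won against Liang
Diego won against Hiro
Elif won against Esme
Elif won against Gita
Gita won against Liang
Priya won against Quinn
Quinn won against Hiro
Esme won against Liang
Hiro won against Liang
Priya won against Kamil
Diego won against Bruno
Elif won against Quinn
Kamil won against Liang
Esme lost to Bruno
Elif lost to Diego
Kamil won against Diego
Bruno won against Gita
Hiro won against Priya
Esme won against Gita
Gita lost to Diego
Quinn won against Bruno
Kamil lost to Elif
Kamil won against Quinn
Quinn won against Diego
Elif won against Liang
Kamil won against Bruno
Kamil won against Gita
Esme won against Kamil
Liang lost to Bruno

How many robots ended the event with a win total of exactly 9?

0

Win totals: Priya 6, Gita 3, Liang 1, Hiro 4, Esme 4, Quinn 5, Diego 5, Kamil 5, Elif 6, Bruno 6.
No robot has exactly 9 wins.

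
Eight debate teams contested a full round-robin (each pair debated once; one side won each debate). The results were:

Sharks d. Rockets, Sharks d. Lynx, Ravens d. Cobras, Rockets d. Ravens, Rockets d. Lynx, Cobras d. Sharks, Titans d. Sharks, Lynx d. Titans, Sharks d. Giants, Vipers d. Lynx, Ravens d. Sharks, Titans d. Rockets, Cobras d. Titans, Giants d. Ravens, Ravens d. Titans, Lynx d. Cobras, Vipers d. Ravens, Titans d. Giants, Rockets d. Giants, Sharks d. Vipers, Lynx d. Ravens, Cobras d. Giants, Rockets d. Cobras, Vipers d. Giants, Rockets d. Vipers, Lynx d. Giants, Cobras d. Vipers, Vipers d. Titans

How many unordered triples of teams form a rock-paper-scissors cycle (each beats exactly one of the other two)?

Win totals: Cobras 4, Lynx 4, Rockets 5, Ravens 3, Vipers 4, Titans 3, Sharks 4, Giants 1.
A team with w wins dominates both others in C(w,2) triples; summing gives 6 + 6 + 10 + 3 + 6 + 3 + 6 + 0 = 40 transitive triples.
Total triples C(8,3) = 56, so cyclic triples = 56 − 40 = 16.

16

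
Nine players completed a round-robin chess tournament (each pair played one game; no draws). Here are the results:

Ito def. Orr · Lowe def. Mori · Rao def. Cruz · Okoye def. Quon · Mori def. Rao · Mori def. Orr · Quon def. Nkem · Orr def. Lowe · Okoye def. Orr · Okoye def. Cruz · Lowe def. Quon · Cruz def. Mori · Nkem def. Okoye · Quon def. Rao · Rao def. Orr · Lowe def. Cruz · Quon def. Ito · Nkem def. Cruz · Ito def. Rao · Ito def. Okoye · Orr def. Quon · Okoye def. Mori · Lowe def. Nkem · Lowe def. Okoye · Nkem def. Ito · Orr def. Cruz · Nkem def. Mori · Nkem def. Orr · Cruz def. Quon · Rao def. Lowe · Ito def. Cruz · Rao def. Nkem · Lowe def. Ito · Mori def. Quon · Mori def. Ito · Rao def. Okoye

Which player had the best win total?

Win totals: Lowe 6, Okoye 4, Orr 3, Rao 5, Quon 3, Mori 4, Nkem 5, Cruz 2, Ito 4.
Lowe leads with 6 wins (next highest: 5).

Lowe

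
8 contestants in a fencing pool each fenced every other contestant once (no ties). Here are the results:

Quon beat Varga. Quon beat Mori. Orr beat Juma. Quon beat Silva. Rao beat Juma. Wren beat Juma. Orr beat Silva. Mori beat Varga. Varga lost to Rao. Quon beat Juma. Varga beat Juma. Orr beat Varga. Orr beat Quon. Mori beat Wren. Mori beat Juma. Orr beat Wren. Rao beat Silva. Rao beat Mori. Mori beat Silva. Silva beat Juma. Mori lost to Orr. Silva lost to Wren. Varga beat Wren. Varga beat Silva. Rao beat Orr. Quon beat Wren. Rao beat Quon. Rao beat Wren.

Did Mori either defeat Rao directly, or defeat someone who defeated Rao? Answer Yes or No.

No

Mori did not beat Rao directly.
Mori beat Juma, Silva, Wren, Varga, but each of them lost to Rao. No two-step path.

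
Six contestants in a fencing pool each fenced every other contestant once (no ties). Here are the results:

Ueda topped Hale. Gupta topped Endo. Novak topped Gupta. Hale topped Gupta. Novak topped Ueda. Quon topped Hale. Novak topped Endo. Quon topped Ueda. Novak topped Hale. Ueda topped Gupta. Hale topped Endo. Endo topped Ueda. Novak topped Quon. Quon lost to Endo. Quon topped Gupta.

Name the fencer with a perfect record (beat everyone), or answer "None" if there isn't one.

Novak has 5 wins out of 5 opponents — a perfect record.

Novak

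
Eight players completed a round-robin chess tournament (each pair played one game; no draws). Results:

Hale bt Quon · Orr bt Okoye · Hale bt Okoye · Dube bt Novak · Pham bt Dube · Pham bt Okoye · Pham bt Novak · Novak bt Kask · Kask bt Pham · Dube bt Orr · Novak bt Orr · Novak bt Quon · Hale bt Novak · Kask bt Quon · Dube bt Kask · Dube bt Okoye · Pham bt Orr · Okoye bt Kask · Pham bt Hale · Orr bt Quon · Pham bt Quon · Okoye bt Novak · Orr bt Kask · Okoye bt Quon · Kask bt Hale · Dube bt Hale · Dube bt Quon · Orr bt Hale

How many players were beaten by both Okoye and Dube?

3

Okoye beat: Quon, Kask, Novak.
Dube beat: Quon, Kask, Novak, Okoye, Orr, Hale.
Both beat: Quon, Kask, Novak — 3.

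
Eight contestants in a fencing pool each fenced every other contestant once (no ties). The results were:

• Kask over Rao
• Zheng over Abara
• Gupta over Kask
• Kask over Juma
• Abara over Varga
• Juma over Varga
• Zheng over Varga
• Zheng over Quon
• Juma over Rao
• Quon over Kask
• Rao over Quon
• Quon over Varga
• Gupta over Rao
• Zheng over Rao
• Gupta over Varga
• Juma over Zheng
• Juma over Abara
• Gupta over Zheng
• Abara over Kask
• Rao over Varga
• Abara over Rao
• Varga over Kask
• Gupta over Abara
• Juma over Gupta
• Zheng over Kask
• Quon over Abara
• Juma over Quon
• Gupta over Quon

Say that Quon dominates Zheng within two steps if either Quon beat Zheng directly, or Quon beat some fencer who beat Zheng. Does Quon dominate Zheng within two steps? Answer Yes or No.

No

Quon did not beat Zheng directly.
Quon beat Abara, Kask, Varga, but each of them lost to Zheng. No two-step path.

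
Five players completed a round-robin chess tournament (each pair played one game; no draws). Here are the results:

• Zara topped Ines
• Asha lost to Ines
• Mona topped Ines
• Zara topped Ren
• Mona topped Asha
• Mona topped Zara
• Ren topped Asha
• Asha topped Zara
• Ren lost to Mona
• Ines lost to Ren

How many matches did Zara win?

Zara's results: beat Ines, Ren; lost to Asha, Mona.
That is 2 wins.

2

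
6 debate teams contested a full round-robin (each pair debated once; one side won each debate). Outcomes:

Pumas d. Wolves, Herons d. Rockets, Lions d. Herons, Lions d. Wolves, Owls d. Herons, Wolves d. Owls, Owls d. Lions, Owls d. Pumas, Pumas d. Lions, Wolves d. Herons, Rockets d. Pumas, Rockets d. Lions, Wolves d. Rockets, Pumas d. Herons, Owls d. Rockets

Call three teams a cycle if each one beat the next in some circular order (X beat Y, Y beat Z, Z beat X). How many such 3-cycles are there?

Of the C(6,3) = 20 triples, the cyclic ones are: {Pumas, Herons, Rockets}; {Pumas, Owls, Wolves}; {Pumas, Wolves, Rockets}; {Herons, Rockets, Lions}; {Owls, Wolves, Lions}; {Wolves, Rockets, Lions}.
That is 6.

6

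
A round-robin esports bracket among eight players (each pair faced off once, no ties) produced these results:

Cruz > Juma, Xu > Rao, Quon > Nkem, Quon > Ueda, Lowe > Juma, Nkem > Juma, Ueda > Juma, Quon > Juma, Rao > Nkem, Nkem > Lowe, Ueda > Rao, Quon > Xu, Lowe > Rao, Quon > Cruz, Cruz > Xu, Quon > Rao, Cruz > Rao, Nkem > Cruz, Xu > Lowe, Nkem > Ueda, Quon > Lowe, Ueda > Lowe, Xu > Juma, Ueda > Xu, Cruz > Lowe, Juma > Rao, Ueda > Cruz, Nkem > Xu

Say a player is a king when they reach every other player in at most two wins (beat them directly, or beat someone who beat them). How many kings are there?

1

Nkem cannot reach Quon in two steps.
Juma cannot reach Lowe, Quon, Xu, Cruz, Ueda in two steps.
Lowe cannot reach Quon, Xu, Cruz, Ueda in two steps.
Quon reaches everyone (king).
Xu cannot reach Quon, Cruz, Ueda in two steps.
Cruz cannot reach Quon, Ueda in two steps.
Ueda cannot reach Quon in two steps.
Rao cannot reach Quon in two steps.
Kings: Quon — 1.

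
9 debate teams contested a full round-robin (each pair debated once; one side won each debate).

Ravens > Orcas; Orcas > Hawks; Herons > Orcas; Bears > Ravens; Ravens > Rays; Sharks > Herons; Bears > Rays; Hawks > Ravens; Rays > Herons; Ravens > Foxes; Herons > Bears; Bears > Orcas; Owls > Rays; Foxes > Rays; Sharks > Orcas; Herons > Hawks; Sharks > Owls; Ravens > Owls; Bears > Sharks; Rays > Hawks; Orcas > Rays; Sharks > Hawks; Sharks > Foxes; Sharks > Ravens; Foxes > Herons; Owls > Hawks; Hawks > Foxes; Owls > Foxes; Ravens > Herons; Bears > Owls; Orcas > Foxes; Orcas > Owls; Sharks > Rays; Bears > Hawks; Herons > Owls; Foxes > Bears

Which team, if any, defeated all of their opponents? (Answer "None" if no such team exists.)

Highest win total is Sharks with 7 (out of 8 possible).
Sharks lost to Bears, so no team went undefeated.

None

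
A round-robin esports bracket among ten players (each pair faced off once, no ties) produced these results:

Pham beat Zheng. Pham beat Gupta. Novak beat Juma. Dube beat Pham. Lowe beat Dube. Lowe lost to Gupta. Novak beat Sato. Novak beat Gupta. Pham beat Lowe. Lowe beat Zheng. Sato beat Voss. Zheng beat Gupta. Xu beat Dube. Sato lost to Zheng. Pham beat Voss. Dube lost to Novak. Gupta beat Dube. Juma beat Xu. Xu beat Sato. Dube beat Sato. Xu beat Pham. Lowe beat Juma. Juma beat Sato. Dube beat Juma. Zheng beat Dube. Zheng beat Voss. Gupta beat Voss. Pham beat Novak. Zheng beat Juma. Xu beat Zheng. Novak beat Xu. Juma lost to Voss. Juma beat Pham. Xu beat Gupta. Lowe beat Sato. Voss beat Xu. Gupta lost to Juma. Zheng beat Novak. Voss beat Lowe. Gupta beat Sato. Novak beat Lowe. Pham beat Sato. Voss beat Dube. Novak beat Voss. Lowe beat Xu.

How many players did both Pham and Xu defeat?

Pham beat: Gupta, Lowe, Voss, Sato, Zheng, Novak.
Xu beat: Dube, Gupta, Sato, Zheng, Pham.
Both beat: Gupta, Sato, Zheng — 3.

3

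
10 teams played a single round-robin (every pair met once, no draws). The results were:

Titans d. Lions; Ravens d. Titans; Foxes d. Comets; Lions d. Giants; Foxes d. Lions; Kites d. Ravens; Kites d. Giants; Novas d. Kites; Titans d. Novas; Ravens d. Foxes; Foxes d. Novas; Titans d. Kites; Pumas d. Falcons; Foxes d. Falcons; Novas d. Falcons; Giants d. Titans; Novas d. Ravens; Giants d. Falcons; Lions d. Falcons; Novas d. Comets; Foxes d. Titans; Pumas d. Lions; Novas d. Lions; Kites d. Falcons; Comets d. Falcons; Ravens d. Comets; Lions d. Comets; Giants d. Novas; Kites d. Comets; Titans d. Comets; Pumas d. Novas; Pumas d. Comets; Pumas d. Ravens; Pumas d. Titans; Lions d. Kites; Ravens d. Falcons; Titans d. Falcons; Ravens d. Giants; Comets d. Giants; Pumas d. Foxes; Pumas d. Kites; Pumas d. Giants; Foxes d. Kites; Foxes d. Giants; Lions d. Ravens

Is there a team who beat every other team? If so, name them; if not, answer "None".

Pumas has 9 wins out of 9 opponents — a perfect record.

Pumas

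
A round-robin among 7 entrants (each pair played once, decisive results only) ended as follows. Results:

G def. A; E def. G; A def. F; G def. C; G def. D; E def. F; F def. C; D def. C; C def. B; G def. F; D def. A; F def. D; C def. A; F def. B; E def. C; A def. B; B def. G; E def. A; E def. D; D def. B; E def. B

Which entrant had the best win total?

Win totals: A 2, B 1, C 2, D 3, E 6, F 3, G 4.
E leads with 6 wins (next highest: 4).

E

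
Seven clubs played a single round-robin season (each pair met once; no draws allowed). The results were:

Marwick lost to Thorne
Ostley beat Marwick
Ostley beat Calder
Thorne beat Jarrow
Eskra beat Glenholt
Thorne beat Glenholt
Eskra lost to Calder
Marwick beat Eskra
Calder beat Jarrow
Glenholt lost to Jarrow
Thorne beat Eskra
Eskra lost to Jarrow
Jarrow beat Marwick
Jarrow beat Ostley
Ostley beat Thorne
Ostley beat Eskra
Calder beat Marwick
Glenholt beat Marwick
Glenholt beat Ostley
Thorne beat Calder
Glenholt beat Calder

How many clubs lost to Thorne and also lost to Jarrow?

Thorne beat: Marwick, Glenholt, Jarrow, Eskra, Calder.
Jarrow beat: Marwick, Glenholt, Ostley, Eskra.
Both beat: Marwick, Glenholt, Eskra — 3.

3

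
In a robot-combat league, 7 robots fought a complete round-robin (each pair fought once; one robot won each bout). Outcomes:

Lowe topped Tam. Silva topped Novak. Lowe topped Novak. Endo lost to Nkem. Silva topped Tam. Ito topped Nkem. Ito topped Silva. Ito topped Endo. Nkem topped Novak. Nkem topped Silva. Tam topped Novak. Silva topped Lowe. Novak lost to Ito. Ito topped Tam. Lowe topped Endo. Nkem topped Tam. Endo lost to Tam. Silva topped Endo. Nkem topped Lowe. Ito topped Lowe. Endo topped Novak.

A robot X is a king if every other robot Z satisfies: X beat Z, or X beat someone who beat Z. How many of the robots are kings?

Lowe cannot reach Ito, Nkem, Silva in two steps.
Ito reaches everyone (king).
Nkem cannot reach Ito in two steps.
Silva cannot reach Ito, Nkem in two steps.
Novak cannot reach Lowe, Ito, Nkem, Silva, Tam, Endo in two steps.
Tam cannot reach Lowe, Ito, Nkem, Silva in two steps.
Endo cannot reach Lowe, Ito, Nkem, Silva, Tam in two steps.
Kings: Ito — 1.

1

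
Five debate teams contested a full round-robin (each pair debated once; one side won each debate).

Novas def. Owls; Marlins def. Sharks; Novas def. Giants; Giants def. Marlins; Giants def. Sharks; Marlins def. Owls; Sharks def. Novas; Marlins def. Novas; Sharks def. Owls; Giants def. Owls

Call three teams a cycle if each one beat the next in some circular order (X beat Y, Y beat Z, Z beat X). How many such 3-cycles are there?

Of the C(5,3) = 10 triples, the cyclic ones are: {Sharks, Giants, Novas}; {Giants, Marlins, Novas}.
That is 2.

2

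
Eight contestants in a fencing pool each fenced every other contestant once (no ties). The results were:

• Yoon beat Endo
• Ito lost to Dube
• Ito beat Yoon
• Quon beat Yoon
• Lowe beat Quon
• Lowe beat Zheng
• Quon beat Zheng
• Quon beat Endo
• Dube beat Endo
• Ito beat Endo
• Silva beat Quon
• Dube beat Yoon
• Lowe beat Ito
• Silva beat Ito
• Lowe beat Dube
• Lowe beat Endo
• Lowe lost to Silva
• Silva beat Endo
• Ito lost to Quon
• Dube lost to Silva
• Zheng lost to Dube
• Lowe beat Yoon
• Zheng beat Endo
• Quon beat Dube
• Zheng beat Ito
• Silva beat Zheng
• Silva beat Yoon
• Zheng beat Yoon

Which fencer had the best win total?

Silva

Win totals: Yoon 1, Silva 7, Quon 5, Dube 4, Lowe 6, Zheng 3, Endo 0, Ito 2.
Silva leads with 7 wins (next highest: 6).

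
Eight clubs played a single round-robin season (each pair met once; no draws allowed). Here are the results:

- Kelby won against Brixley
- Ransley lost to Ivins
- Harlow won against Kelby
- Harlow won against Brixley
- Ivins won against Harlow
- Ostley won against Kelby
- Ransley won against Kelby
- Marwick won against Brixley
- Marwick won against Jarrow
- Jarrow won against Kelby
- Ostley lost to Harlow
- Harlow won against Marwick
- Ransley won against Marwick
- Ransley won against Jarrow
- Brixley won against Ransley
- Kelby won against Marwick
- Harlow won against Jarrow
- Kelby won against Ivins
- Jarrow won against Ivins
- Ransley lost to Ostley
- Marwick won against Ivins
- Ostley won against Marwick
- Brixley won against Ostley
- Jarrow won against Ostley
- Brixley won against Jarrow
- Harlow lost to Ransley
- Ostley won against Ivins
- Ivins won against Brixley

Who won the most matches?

Harlow

Win totals: Kelby 3, Ransley 4, Jarrow 3, Ostley 4, Ivins 3, Harlow 5, Brixley 3, Marwick 3.
Harlow leads with 5 wins (next highest: 4).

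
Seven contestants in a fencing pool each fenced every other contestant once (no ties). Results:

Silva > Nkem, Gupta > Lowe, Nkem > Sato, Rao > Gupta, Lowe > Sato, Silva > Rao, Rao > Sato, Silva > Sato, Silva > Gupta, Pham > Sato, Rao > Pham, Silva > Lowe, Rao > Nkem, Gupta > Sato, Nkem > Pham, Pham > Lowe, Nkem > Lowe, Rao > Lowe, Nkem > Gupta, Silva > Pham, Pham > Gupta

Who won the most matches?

Silva

Win totals: Silva 6, Pham 3, Lowe 1, Gupta 2, Sato 0, Nkem 4, Rao 5.
Silva leads with 6 wins (next highest: 5).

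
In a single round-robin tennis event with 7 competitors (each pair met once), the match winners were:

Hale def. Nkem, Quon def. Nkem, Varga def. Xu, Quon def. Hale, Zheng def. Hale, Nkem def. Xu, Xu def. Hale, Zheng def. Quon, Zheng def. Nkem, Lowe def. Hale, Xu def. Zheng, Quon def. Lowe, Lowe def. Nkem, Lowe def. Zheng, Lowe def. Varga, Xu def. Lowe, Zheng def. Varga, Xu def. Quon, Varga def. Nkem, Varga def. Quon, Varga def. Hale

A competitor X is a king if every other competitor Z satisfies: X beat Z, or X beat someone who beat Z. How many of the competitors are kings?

Zheng reaches everyone (king).
Hale cannot reach Zheng, Quon, Lowe, Varga in two steps.
Nkem cannot reach Varga in two steps.
Xu reaches everyone (king).
Quon reaches everyone (king).
Lowe reaches everyone (king).
Varga reaches everyone (king).
Kings: Zheng, Xu, Quon, Lowe, Varga — 5.

5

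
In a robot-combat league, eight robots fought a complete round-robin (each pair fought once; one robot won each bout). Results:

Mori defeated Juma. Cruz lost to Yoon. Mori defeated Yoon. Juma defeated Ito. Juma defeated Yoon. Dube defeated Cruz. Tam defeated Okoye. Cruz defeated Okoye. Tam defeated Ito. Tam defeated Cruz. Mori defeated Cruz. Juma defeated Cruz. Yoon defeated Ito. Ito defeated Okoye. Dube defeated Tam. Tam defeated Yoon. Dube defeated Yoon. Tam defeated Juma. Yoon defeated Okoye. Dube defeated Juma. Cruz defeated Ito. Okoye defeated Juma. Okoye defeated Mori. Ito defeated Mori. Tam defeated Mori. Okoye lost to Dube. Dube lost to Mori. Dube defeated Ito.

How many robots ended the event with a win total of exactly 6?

2

Win totals: Yoon 3, Okoye 2, Dube 6, Juma 3, Cruz 2, Ito 2, Mori 4, Tam 6.
Exactly 6: Dube, Tam — 2 robots.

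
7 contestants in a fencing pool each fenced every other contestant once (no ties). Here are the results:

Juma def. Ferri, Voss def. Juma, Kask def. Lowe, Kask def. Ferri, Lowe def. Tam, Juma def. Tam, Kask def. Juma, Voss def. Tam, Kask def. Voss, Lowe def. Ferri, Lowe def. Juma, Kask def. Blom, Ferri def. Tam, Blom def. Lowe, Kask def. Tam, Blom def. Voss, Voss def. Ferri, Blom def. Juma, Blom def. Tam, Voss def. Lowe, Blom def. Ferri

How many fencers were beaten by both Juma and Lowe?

2

Juma beat: Ferri, Tam.
Lowe beat: Juma, Ferri, Tam.
Both beat: Ferri, Tam — 2.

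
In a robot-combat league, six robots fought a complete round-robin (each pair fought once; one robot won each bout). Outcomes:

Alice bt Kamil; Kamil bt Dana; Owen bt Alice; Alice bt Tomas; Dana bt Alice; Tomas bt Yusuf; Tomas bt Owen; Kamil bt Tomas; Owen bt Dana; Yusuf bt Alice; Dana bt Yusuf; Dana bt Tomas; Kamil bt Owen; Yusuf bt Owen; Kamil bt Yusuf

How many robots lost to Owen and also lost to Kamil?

Owen beat: Alice, Dana.
Kamil beat: Tomas, Yusuf, Dana, Owen.
Both beat: Dana — 1.

1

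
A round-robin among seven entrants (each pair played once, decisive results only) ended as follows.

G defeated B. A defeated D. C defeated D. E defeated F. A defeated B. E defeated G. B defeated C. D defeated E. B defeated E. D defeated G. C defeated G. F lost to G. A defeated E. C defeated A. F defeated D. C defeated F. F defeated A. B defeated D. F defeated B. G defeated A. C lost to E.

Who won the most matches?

C

Win totals: A 3, B 3, C 4, D 2, E 3, F 3, G 3.
C leads with 4 wins (next highest: 3).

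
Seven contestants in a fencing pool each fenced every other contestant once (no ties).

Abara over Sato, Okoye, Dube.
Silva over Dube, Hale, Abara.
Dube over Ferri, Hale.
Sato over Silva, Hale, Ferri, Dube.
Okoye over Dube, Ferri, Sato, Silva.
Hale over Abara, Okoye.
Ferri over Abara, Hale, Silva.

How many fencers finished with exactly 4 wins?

Win totals: Abara 3, Silva 3, Okoye 4, Hale 2, Dube 2, Ferri 3, Sato 4.
Exactly 4: Okoye, Sato — 2 fencers.

2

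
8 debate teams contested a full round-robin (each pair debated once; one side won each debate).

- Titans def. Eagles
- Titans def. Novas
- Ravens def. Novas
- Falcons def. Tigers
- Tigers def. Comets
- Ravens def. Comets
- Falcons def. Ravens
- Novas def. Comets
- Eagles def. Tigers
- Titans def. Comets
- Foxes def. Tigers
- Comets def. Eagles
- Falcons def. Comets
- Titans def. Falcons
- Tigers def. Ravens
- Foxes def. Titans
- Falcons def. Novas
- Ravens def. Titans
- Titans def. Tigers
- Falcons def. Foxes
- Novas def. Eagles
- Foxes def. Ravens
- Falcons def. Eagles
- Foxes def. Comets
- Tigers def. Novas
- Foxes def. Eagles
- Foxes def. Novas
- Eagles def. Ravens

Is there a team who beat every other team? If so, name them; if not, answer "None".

Highest win total is Foxes with 6 (out of 7 possible).
Foxes lost to Falcons, so no team went undefeated.

None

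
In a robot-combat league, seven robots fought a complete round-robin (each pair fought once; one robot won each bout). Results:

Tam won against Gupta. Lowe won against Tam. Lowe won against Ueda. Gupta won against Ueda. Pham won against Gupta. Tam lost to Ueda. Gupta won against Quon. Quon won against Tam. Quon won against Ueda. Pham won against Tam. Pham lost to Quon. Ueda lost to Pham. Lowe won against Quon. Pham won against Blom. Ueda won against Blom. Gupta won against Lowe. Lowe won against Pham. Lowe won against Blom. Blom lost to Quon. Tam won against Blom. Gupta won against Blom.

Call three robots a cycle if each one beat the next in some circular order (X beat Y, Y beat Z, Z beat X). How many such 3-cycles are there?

Win totals: Tam 2, Gupta 4, Lowe 5, Ueda 2, Blom 0, Quon 4, Pham 4.
A robot with w wins dominates both others in C(w,2) triples; summing gives 1 + 6 + 10 + 1 + 0 + 6 + 6 = 30 transitive triples.
Total triples C(7,3) = 35, so cyclic triples = 35 − 30 = 5.

5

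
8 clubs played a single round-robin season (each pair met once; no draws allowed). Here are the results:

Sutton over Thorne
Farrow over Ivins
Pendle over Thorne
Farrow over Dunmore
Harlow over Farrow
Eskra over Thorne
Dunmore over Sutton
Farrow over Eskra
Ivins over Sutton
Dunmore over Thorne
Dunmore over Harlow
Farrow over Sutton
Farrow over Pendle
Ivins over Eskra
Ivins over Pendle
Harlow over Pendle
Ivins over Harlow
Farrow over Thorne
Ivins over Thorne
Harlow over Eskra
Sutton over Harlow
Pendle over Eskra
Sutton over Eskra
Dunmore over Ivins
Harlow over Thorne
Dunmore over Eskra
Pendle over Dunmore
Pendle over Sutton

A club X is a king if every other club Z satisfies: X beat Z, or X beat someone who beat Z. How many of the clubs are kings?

Ivins reaches everyone (king).
Eskra cannot reach Ivins, Sutton, Dunmore, Farrow, Pendle, Harlow in two steps.
Sutton cannot reach Ivins, Dunmore in two steps.
Thorne cannot reach Ivins, Eskra, Sutton, Dunmore, Farrow, Pendle, Harlow in two steps.
Dunmore reaches everyone (king).
Farrow reaches everyone (king).
Pendle cannot reach Farrow in two steps.
Harlow reaches everyone (king).
Kings: Ivins, Dunmore, Farrow, Harlow — 4.

4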